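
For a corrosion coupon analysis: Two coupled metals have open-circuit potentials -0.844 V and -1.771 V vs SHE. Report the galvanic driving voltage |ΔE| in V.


Driving voltage is the absolute potential difference.
|ΔE| = |-0.844 − (-1.771)| = 0.927 V

0.927 V


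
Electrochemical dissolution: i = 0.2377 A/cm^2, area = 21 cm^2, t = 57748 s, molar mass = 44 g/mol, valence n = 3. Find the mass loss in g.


Apply Faraday's law: m = i*A*t*M / (n*F)
Total charge passed Q = i*A*t = 0.2377*21*57748 = 288260.6916 C
m = Q*M/(n*F) = 288260.6916*44/(3*96485) = 43.81845 g

43.81845 g


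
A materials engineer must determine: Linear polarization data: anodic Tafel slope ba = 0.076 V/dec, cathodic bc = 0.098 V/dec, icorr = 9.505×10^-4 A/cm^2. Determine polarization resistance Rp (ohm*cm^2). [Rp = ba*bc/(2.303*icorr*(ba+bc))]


Apply the Stern-Geary equation: Rp = ba*bc / (2.303*icorr*(ba+bc))
ba*bc = 0.076*0.098 = 0.007448
ba+bc = 0.174; 2.303*icorr*(ba+bc) = 2.303*9.505×10^-4*0.174 = 3.8088626×10^-4
Rp = 0.007448 / 3.8088626×10^-4 = 19.55 ohm*cm^2

19.55 ohm*cm^2


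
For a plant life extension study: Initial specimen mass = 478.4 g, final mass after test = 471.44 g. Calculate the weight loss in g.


Weight loss = initial − final
WL = 478.4 − 471.44 = 6.96 g

6.96 g


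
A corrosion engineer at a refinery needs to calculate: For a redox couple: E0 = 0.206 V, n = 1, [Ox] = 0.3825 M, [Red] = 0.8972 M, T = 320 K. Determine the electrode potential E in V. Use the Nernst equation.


Apply the Nernst equation: E = E0 + (RT/nF)*ln([Ox]/[Red])
Step 1: RT/nF = 8.314*320/(1*96485) = 0.02757403 V
Step 2: [Ox]/[Red] = 0.3825/0.8972 = 0.426326
Step 3: ln(0.426326) = -0.852551
Step 4: correction = 0.02757403 * -0.852551 = -0.0235 V
E = 0.206 + -0.0235 = 0.1825 V

0.1825 V


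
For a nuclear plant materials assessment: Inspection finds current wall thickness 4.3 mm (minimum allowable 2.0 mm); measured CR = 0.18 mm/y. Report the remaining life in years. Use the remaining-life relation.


Apply the remaining-life relation: RL = (t_current − t_min) / CR
RL = (4.3 − 2.0) / 0.18 = 2.3 / 0.18 = 12.8 years

12.8 years


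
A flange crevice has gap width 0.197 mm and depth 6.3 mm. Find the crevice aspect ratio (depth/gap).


Aspect ratio = depth / gap
Ratio = 6.3 / 0.197 = 32.0

32.0


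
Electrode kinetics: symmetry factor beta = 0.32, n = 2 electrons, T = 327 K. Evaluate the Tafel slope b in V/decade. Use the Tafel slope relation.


Apply the Tafel slope relation: b = 2.303*R*T/(beta*n*F)
Numerator: 2.303 * 8.314 * 327 = 6261.12
Denominator: 0.32 * 2 * 96485 = 61750.4
b = 6261.12 / 61750.4 = 0.1014 V/decade

0.1014 V/decade


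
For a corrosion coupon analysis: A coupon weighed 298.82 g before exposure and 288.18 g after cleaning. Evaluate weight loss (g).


Weight loss = initial − final
WL = 298.82 − 288.18 = 10.64 g

10.64 g


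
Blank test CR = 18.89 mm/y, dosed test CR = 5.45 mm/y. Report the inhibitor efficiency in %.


Apply the inhibitor-efficiency definition: IE = (CR_blank − CR_inh)/CR_blank × 100
IE = (18.89 − 5.45) / 18.89 × 100
IE = 13.44 / 18.89 × 100 = 71.1 %

71.1 %


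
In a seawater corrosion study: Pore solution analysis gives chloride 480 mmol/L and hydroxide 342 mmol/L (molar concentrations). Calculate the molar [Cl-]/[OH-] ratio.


Threshold parameter = [Cl-] / [OH-] (molar basis; both in mmol/L, so units cancel)
Ratio = 480 / 342 = 1.4

1.4


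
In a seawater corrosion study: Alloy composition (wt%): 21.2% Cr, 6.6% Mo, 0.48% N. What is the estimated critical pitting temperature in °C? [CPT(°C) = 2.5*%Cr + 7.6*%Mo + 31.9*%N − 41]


Apply the ASTM G48 empirical CPT estimate: CPT(°C) = 2.5*%Cr + 7.6*%Mo + 31.9*%N − 41
2.5*21.2 = 53; 7.6*6.6 = 50.16; 31.9*0.48 = 15.312
CPT = 53 + 50.16 + 15.312 − 41 = 77.472 °C
Rounded to 0.1 °C: CPT ≈ 77.5 °C

77.5 °C


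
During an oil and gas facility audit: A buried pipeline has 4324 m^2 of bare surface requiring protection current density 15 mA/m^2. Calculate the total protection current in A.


I = area * current density, then convert mA → A (÷1000)
I = 4324 * 15 / 1000 = 64.86 A

64.86 A


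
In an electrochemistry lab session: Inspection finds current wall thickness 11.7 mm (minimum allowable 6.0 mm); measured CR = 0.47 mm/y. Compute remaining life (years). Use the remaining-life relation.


Apply the remaining-life relation: RL = (t_current − t_min) / CR
RL = (11.7 − 6.0) / 0.47 = 5.7 / 0.47 = 12.1 years

12.1 years


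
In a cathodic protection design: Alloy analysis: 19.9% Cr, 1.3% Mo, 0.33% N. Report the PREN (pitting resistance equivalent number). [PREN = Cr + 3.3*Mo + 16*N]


Apply the PREN formula: PREN = Cr + 3.3*Mo + 16*N
PREN = 19.9 + 3.3*1.3 + 16*0.33
PREN = 19.9 + 4.29 + 5.28 = 29.47

29.47


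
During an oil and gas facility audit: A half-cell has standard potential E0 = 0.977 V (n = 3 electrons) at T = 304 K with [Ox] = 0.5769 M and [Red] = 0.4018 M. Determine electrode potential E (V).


Apply the Nernst equation: E = E0 + (RT/nF)*ln([Ox]/[Red])
Step 1: RT/nF = 8.314*304/(3*96485) = 0.00873178 V
Step 2: [Ox]/[Red] = 0.5769/0.4018 = 1.435789
Step 3: ln(1.435789) = 0.361715
Step 4: correction = 0.00873178 * 0.361715 = 0.003 V
E = 0.977 + 0.003 = 0.98 V

0.98 V


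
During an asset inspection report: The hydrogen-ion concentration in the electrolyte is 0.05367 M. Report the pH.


pH = −log10[H+]
pH = −log10(0.05367) = 1.27

1.27


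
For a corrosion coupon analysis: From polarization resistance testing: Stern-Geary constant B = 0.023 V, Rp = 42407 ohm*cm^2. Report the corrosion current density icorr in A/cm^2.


Apply the Stern-Geary relation: icorr = B / Rp
icorr = 0.023 / 42407 = 5.424×10^-7 A/cm^2

5.424×10^-7 A/cm^2


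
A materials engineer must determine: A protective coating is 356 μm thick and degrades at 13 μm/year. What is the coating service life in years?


Service life = thickness / degradation rate
Life = 356 / 13 = 27.4 years

27.4 years


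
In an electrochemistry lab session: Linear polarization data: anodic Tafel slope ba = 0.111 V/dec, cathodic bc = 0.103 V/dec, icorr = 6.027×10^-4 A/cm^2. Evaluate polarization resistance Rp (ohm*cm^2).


Apply the Stern-Geary equation: Rp = ba*bc / (2.303*icorr*(ba+bc))
ba*bc = 0.111*0.103 = 0.011433
ba+bc = 0.214; 2.303*icorr*(ba+bc) = 2.303*6.027×10^-4*0.214 = 2.9703587×10^-4
Rp = 0.011433 / 2.9703587×10^-4 = 38.49 ohm*cm^2

38.49 ohm*cm^2


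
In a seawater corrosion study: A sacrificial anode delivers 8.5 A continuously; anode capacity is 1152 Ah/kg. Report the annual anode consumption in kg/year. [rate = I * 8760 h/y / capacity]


Annual consumption = current * hours per year / capacity
Rate = 8.5 * 8760 / 1152 = 64.6 kg/year

64.6 kg/year


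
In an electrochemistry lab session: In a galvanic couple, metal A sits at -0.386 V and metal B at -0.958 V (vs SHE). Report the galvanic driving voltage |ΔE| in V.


Driving voltage is the absolute potential difference.
|ΔE| = |-0.386 − (-0.958)| = 0.572 V

0.572 V


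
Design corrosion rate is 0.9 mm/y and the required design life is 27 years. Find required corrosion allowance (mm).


Corrosion allowance = CR × design life
CA = 0.9 * 27 = 24.3 mm

24.3 mm


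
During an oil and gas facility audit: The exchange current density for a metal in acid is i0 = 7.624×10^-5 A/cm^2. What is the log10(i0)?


i0 = 7.624×10^-5 A/cm^2
log10(i0) = -4.118

-4.118


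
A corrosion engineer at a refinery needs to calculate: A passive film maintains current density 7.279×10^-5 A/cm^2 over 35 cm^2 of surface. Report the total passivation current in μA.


I = i_pass * A, then convert A → μA (×10^6)
I = 7.279×10^-5 * 35 * 10^6 = 2547.65 μA

2547.65 μA


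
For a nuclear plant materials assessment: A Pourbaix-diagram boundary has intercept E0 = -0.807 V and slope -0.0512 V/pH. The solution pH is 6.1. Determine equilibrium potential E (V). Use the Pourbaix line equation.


Apply the Pourbaix line equation: E = E0 + slope*pH
E = -0.807 + (-0.0512)*6.1 = -0.807 + (-0.31232) = -1.11932 V
Rounded to 3 decimal places: E = -1.119 V

-1.119 V


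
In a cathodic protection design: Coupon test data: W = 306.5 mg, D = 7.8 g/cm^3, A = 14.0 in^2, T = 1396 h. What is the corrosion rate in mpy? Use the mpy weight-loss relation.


Apply the mpy weight-loss relation: CR = 534 * W / (D * A * T)
Numerator: 534 * 306.5 = 163671.0
Denominator: 7.8 * 14.0 * 1396 = 152443.2
CR = 163671.0 / 152443.2 = 1.0737 mpy

1.0737 mpy


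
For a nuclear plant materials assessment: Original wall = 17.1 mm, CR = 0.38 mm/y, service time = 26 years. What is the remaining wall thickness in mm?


Remaining wall = original − CR × time
t = 17.1 − 0.38*26 = 17.1 − 9.88 = 7.22 mm

7.22 mm


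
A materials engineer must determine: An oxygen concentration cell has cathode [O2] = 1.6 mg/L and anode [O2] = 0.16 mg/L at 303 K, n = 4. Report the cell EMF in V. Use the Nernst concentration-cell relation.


Apply the Nernst concentration-cell relation: E = (RT/nF)*ln(C_cathode/C_anode)
RT/nF = 8.314*303/(4*96485) = 0.00652729 V
ln(1.6/0.16) = 2.30259
E = 0.00652729 * 2.30259 = 0.01503 V

0.01503 V


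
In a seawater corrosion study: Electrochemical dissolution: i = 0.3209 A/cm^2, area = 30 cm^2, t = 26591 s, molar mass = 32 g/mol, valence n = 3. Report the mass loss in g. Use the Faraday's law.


Apply Faraday's law: m = i*A*t*M / (n*F)
Total charge passed Q = i*A*t = 0.3209*30*26591 = 255991.557 C
m = Q*M/(n*F) = 255991.557*32/(3*96485) = 28.30053 g

28.30053 g


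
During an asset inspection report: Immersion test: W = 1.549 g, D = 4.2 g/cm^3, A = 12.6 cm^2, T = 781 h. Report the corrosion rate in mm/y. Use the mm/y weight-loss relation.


Apply the mm/y weight-loss relation: CR = 87600 * W / (D * A * T)
Numerator: 87600 * 1.549 = 135692.4
Denominator: 4.2 * 12.6 * 781 = 41330.52
CR = 135692.4 / 41330.52 = 3.2831 mm/y

3.2831 mm/y


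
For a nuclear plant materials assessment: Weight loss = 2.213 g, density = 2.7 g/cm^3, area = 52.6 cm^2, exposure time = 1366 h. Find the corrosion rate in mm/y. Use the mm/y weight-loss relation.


Apply the mm/y weight-loss relation: CR = 87600 * W / (D * A * T)
Numerator: 87600 * 2.213 = 193858.8
Denominator: 2.7 * 52.6 * 1366 = 193999.32
CR = 193858.8 / 193999.32 = 0.9993 mm/y

0.9993 mm/y


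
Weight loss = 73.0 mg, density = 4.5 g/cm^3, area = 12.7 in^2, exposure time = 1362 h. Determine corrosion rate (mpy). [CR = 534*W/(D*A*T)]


Apply the mpy weight-loss relation: CR = 534 * W / (D * A * T)
Numerator: 534 * 73.0 = 38982.0
Denominator: 4.5 * 12.7 * 1362 = 77838.3
CR = 38982.0 / 77838.3 = 0.50081 mpy

0.50081 mpy


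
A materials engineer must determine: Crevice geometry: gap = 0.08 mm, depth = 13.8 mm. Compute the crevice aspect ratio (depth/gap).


Aspect ratio = depth / gap
Ratio = 13.8 / 0.08 = 172.5

172.5


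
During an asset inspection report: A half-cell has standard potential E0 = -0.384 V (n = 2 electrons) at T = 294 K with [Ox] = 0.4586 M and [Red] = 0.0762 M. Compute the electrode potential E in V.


Apply the Nernst equation: E = E0 + (RT/nF)*ln([Ox]/[Red])
Step 1: RT/nF = 8.314*294/(2*96485) = 0.01266682 V
Step 2: [Ox]/[Red] = 0.4586/0.0762 = 6.018373
Step 3: ln(6.018373) = 1.794817
Step 4: correction = 0.01266682 * 1.794817 = 0.023 V
E = -0.384 + 0.023 = -0.361 V

-0.361 V


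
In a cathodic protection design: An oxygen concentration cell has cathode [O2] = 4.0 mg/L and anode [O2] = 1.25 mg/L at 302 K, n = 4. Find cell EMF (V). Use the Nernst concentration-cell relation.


Apply the Nernst concentration-cell relation: E = (RT/nF)*ln(C_cathode/C_anode)
RT/nF = 8.314*302/(4*96485) = 0.00650575 V
ln(4.0/1.25) = 1.16315
E = 0.00650575 * 1.16315 = 0.00757 V

0.00757 V


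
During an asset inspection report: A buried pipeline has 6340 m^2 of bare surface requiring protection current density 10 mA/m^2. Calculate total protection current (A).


I = area * current density, then convert mA → A (÷1000)
I = 6340 * 10 / 1000 = 63.4 A

63.4 A


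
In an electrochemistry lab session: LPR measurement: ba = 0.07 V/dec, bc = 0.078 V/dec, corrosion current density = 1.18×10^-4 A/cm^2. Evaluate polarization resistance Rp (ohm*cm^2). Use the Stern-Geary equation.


Apply the Stern-Geary equation: Rp = ba*bc / (2.303*icorr*(ba+bc))
ba*bc = 0.07*0.078 = 0.00546
ba+bc = 0.148; 2.303*icorr*(ba+bc) = 2.303*1.18×10^-4*0.148 = 4.0219592×10^-5
Rp = 0.00546 / 4.0219592×10^-5 = 135.75 ohm*cm^2

135.75 ohm*cm^2


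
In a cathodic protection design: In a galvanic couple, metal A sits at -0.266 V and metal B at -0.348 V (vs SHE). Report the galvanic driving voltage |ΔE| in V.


Driving voltage is the absolute potential difference.
|ΔE| = |-0.266 − (-0.348)| = 0.082 V

0.082 V


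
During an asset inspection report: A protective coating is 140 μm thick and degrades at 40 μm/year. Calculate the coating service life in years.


Service life = thickness / degradation rate
Life = 140 / 40 = 3.5 years

3.5 years


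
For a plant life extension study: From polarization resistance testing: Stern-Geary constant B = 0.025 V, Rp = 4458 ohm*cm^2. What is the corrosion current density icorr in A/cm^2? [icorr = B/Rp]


Apply the Stern-Geary relation: icorr = B / Rp
icorr = 0.025 / 4458 = 5.608×10^-6 A/cm^2

5.608×10^-6 A/cm^2


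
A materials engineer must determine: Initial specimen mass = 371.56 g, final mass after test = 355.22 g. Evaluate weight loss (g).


Weight loss = initial − final
WL = 371.56 − 355.22 = 16.34 g

16.34 g


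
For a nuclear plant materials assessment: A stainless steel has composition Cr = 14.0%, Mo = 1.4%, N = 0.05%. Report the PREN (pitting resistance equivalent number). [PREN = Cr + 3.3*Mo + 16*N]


Apply the PREN formula: PREN = Cr + 3.3*Mo + 16*N
PREN = 14.0 + 3.3*1.4 + 16*0.05
PREN = 14.0 + 4.62 + 0.8 = 19.42

19.42


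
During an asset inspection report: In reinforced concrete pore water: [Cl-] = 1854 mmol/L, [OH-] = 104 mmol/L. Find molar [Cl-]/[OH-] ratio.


Threshold parameter = [Cl-] / [OH-] (molar basis; both in mmol/L, so units cancel)
Ratio = 1854 / 104 = 17.83

17.83


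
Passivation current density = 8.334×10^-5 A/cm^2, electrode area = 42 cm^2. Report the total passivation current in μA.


I = i_pass * A, then convert A → μA (×10^6)
I = 8.334×10^-5 * 42 * 10^6 = 3500.28 μA

3500.28 μA


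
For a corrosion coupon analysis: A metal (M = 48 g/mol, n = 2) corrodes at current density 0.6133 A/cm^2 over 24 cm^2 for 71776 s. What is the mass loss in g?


Apply Faraday's law: m = i*A*t*M / (n*F)
Total charge passed Q = i*A*t = 0.6133*24*71776 = 1056485.2992 C
m = Q*M/(n*F) = 1056485.2992*48/(2*96485) = 262.7937 g

262.7937 g


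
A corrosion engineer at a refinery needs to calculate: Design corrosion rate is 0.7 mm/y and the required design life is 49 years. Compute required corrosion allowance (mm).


Corrosion allowance = CR × design life
CA = 0.7 * 49 = 34.3 mm

34.3 mm


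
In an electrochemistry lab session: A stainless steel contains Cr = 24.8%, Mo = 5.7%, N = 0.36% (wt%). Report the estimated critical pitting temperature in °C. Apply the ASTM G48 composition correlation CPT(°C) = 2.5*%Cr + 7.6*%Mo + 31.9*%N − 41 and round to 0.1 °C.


Apply the ASTM G48 empirical CPT estimate: CPT(°C) = 2.5*%Cr + 7.6*%Mo + 31.9*%N − 41
2.5*24.8 = 62; 7.6*5.7 = 43.32; 31.9*0.36 = 11.484
CPT = 62 + 43.32 + 11.484 − 41 = 75.804 °C
Rounded to 0.1 °C: CPT ≈ 75.8 °C

75.8 °C


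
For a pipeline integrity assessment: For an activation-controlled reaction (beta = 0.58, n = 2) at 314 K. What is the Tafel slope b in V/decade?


Apply the Tafel slope relation: b = 2.303*R*T/(beta*n*F)
Numerator: 2.303 * 8.314 * 314 = 6012.2
Denominator: 0.58 * 2 * 96485 = 111922.6
b = 6012.2 / 111922.6 = 0.054 V/decade

0.054 V/decade


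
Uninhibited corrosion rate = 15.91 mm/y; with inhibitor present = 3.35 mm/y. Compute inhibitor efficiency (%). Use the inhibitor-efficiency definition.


Apply the inhibitor-efficiency definition: IE = (CR_blank − CR_inh)/CR_blank × 100
IE = (15.91 − 3.35) / 15.91 × 100
IE = 12.56 / 15.91 × 100 = 78.9 %

78.9 %


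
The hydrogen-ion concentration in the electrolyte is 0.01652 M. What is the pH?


pH = −log10[H+]
pH = −log10(0.01652) = 1.78

1.78


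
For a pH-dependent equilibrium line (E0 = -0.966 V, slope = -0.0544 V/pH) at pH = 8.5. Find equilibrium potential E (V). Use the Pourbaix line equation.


Apply the Pourbaix line equation: E = E0 + slope*pH
E = -0.966 + (-0.0544)*8.5 = -0.966 + (-0.4624) = -1.4284 V
Rounded to 4 decimal places: E = -1.4284 V

-1.4284 V


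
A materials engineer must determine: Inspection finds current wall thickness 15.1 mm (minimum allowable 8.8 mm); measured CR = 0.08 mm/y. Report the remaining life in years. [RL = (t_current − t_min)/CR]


Apply the remaining-life relation: RL = (t_current − t_min) / CR
RL = (15.1 − 8.8) / 0.08 = 6.3 / 0.08 = 78.8 years

78.8 years


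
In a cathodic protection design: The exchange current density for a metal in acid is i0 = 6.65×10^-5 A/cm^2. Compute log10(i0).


i0 = 6.65×10^-5 A/cm^2
log10(i0) = -4.177

-4.177


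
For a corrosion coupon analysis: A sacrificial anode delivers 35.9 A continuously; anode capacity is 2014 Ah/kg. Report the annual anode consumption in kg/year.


Annual consumption = current * hours per year / capacity
Rate = 35.9 * 8760 / 2014 = 156.1 kg/year

156.1 kg/year


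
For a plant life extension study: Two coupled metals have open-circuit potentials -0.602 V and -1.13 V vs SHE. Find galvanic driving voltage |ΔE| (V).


Driving voltage is the absolute potential difference.
|ΔE| = |-0.602 − (-1.13)| = 0.528 V

0.528 V


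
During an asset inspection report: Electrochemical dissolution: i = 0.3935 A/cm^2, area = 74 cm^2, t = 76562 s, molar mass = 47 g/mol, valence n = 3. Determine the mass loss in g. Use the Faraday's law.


Apply Faraday's law: m = i*A*t*M / (n*F)
Total charge passed Q = i*A*t = 0.3935*74*76562 = 2229408.878 C
m = Q*M/(n*F) = 2229408.878*47/(3*96485) = 361.9983 g

361.9983 g


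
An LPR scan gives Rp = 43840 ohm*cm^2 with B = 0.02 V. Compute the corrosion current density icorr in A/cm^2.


Apply the Stern-Geary relation: icorr = B / Rp
icorr = 0.02 / 43840 = 4.562×10^-7 A/cm^2

4.562×10^-7 A/cm^2


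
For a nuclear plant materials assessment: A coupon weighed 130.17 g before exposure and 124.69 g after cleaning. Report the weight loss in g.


Weight loss = initial − final
WL = 130.17 − 124.69 = 5.48 g

5.48 g


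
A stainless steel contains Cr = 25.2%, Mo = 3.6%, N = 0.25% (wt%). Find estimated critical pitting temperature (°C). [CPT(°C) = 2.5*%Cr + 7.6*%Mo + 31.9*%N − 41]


Apply the ASTM G48 empirical CPT estimate: CPT(°C) = 2.5*%Cr + 7.6*%Mo + 31.9*%N − 41
2.5*25.2 = 63; 7.6*3.6 = 27.36; 31.9*0.25 = 7.975
CPT = 63 + 27.36 + 7.975 − 41 = 57.335 °C
Rounded to 0.1 °C: CPT ≈ 57.3 °C

57.3 °C


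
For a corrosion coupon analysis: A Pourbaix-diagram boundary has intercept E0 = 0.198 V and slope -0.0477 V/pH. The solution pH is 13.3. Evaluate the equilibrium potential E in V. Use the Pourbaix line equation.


Apply the Pourbaix line equation: E = E0 + slope*pH
E = 0.198 + (-0.0477)*13.3 = 0.198 + (-0.63441) = -0.43641 V
Rounded to 3 decimal places: E = -0.436 V

-0.436 V


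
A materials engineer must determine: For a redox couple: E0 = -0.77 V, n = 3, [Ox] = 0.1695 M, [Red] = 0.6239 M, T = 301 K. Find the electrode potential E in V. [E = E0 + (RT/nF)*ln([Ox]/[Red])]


Apply the Nernst equation: E = E0 + (RT/nF)*ln([Ox]/[Red])
Step 1: RT/nF = 8.314*301/(3*96485) = 0.00864561 V
Step 2: [Ox]/[Red] = 0.1695/0.6239 = 0.271678
Step 3: ln(0.271678) = -1.303138
Step 4: correction = 0.00864561 * -1.303138 = -0.0113 V
E = -0.77 + -0.0113 = -0.7813 V

-0.7813 V


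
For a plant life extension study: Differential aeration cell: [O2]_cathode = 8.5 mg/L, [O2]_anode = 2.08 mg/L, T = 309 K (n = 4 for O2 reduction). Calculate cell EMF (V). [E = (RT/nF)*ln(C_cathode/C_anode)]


Apply the Nernst concentration-cell relation: E = (RT/nF)*ln(C_cathode/C_anode)
RT/nF = 8.314*309/(4*96485) = 0.00665654 V
ln(8.5/2.08) = 1.4077
E = 0.00665654 * 1.4077 = 0.00937 V

0.00937 V


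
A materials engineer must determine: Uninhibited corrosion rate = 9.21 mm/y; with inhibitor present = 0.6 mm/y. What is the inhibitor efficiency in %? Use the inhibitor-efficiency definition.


Apply the inhibitor-efficiency definition: IE = (CR_blank − CR_inh)/CR_blank × 100
IE = (9.21 − 0.6) / 9.21 × 100
IE = 8.61 / 9.21 × 100 = 93.5 %

93.5 %


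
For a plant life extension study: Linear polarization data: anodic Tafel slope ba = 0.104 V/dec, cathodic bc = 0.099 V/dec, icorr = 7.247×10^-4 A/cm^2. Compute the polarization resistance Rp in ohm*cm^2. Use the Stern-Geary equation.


Apply the Stern-Geary equation: Rp = ba*bc / (2.303*icorr*(ba+bc))
ba*bc = 0.104*0.099 = 0.010296
ba+bc = 0.203; 2.303*icorr*(ba+bc) = 2.303*7.247×10^-4*0.203 = 3.3880377×10^-4
Rp = 0.010296 / 3.3880377×10^-4 = 30.39 ohm*cm^2

30.39 ohm*cm^2


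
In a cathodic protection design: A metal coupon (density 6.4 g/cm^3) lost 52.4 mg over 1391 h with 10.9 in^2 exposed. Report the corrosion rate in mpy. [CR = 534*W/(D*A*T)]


Apply the mpy weight-loss relation: CR = 534 * W / (D * A * T)
Numerator: 534 * 52.4 = 27981.6
Denominator: 6.4 * 10.9 * 1391 = 97036.16
CR = 27981.6 / 97036.16 = 0.28836 mpy

0.28836 mpy


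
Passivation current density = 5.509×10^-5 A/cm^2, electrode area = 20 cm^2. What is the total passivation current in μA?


I = i_pass * A, then convert A → μA (×10^6)
I = 5.509×10^-5 * 20 * 10^6 = 1101.8 μA

1101.8 μA


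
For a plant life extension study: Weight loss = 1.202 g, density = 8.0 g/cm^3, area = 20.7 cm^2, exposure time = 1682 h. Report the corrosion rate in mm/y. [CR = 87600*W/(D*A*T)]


Apply the mm/y weight-loss relation: CR = 87600 * W / (D * A * T)
Numerator: 87600 * 1.202 = 105295.2
Denominator: 8.0 * 20.7 * 1682 = 278539.2
CR = 105295.2 / 278539.2 = 0.378 mm/y

0.378 mm/y


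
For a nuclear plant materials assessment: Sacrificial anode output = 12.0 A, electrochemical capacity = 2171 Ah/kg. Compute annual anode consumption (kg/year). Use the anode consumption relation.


Annual consumption = current * hours per year / capacity
Rate = 12.0 * 8760 / 2171 = 48.4 kg/year

48.4 kg/year


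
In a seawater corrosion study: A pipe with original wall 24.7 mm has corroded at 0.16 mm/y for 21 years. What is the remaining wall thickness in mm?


Remaining wall = original − CR × time
t = 24.7 − 0.16*21 = 24.7 − 3.36 = 21.34 mm

21.34 mm


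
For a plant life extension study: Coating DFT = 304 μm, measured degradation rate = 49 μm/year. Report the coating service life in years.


Service life = thickness / degradation rate
Life = 304 / 49 = 6.2 years

6.2 years


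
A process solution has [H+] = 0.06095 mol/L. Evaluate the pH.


pH = −log10[H+]
pH = −log10(0.06095) = 1.22

1.22


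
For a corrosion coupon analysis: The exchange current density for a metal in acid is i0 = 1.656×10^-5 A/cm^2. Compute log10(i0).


i0 = 1.656×10^-5 A/cm^2
log10(i0) = -4.781

-4.781


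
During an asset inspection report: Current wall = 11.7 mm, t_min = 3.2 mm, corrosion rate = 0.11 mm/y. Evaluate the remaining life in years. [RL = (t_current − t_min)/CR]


Apply the remaining-life relation: RL = (t_current − t_min) / CR
RL = (11.7 − 3.2) / 0.11 = 8.5 / 0.11 = 77.3 years

77.3 years


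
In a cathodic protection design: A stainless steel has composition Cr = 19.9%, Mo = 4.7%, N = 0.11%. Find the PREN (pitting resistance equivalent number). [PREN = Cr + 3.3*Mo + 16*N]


Apply the PREN formula: PREN = Cr + 3.3*Mo + 16*N
PREN = 19.9 + 3.3*4.7 + 16*0.11
PREN = 19.9 + 15.51 + 1.76 = 37.17

37.17


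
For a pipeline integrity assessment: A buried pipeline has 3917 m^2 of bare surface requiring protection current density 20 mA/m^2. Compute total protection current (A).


I = area * current density, then convert mA → A (÷1000)
I = 3917 * 20 / 1000 = 78.34 A

78.34 A


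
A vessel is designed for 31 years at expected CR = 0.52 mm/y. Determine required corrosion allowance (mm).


Corrosion allowance = CR × design life
CA = 0.52 * 31 = 16.12 mm

16.12 mm


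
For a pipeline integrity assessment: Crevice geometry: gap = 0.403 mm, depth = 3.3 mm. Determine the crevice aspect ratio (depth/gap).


Aspect ratio = depth / gap
Ratio = 3.3 / 0.403 = 8.2

8.2


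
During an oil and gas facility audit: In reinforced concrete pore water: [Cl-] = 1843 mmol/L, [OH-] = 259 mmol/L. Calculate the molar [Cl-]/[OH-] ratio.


Threshold parameter = [Cl-] / [OH-] (molar basis; both in mmol/L, so units cancel)
Ratio = 1843 / 259 = 7.12

7.12


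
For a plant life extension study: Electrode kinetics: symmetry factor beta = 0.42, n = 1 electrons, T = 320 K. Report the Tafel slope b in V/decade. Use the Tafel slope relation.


Apply the Tafel slope relation: b = 2.303*R*T/(beta*n*F)
Numerator: 2.303 * 8.314 * 320 = 6127.09
Denominator: 0.42 * 1 * 96485 = 40523.7
b = 6127.09 / 40523.7 = 0.151 V/decade

0.151 V/decade


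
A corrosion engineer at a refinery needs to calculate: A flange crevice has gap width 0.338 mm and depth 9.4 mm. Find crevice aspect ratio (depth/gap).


Aspect ratio = depth / gap
Ratio = 9.4 / 0.338 = 27.8

27.8


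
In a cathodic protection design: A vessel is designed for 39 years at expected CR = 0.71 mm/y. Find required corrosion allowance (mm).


Corrosion allowance = CR × design life
CA = 0.71 * 39 = 27.69 mm

27.69 mm


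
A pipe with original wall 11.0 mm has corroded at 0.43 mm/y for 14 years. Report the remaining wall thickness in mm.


Remaining wall = original − CR × time
t = 11.0 − 0.43*14 = 11.0 − 6.02 = 4.98 mm

4.98 mm


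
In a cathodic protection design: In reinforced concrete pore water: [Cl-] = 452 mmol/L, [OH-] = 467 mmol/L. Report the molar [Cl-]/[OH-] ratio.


Threshold parameter = [Cl-] / [OH-] (molar basis; both in mmol/L, so units cancel)
Ratio = 452 / 467 = 0.97

0.97


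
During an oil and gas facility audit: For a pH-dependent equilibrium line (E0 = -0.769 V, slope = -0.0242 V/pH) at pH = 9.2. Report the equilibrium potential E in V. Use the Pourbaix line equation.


Apply the Pourbaix line equation: E = E0 + slope*pH
E = -0.769 + (-0.0242)*9.2 = -0.769 + (-0.22264) = -0.99164 V
Rounded to 3 decimal places: E = -0.992 V

-0.992 V


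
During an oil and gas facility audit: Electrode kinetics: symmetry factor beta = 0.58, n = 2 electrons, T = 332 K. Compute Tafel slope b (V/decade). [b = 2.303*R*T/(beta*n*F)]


Apply the Tafel slope relation: b = 2.303*R*T/(beta*n*F)
Numerator: 2.303 * 8.314 * 332 = 6356.85
Denominator: 0.58 * 2 * 96485 = 111922.6
b = 6356.85 / 111922.6 = 0.057 V/decade

0.057 V/decade


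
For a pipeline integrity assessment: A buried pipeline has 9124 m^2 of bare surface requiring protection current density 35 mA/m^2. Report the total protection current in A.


I = area * current density, then convert mA → A (÷1000)
I = 9124 * 35 / 1000 = 319.34 A

319.34 A


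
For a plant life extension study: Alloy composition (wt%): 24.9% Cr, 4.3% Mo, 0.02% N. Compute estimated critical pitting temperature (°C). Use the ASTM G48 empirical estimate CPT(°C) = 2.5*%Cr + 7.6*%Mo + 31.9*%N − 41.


Apply the ASTM G48 empirical CPT estimate: CPT(°C) = 2.5*%Cr + 7.6*%Mo + 31.9*%N − 41
2.5*24.9 = 62.25; 7.6*4.3 = 32.68; 31.9*0.02 = 0.638
CPT = 62.25 + 32.68 + 0.638 − 41 = 54.568 °C
Rounded to 0.1 °C: CPT ≈ 54.6 °C

54.6 °C


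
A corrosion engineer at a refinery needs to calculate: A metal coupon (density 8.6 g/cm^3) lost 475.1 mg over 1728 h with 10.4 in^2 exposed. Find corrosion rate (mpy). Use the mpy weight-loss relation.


Apply the mpy weight-loss relation: CR = 534 * W / (D * A * T)
Numerator: 534 * 475.1 = 253703.4
Denominator: 8.6 * 10.4 * 1728 = 154552.32
CR = 253703.4 / 154552.32 = 1.6415 mpy

1.6415 mpy


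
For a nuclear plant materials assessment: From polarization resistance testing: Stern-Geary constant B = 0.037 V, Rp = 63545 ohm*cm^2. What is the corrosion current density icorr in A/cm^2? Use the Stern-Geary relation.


Apply the Stern-Geary relation: icorr = B / Rp
icorr = 0.037 / 63545 = 5.823×10^-7 A/cm^2

5.823×10^-7 A/cm^2


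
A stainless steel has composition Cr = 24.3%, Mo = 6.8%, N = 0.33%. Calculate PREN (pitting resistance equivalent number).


Apply the PREN formula: PREN = Cr + 3.3*Mo + 16*N
PREN = 24.3 + 3.3*6.8 + 16*0.33
PREN = 24.3 + 22.44 + 5.28 = 52.02

52.02


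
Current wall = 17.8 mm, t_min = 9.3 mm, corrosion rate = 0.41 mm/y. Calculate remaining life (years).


Apply the remaining-life relation: RL = (t_current − t_min) / CR
RL = (17.8 − 9.3) / 0.41 = 8.5 / 0.41 = 20.7 years

20.7 years


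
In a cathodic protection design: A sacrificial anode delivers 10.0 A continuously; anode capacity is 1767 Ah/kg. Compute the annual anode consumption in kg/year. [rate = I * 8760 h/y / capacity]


Annual consumption = current * hours per year / capacity
Rate = 10.0 * 8760 / 1767 = 49.6 kg/year

49.6 kg/year


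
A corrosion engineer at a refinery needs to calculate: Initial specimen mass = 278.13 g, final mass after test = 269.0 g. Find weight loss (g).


Weight loss = initial − final
WL = 278.13 − 269.0 = 9.13 g

9.13 g


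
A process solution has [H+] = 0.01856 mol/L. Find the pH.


pH = −log10[H+]
pH = −log10(0.01856) = 1.73

1.73


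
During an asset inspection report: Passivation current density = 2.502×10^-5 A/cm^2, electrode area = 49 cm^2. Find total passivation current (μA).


I = i_pass * A, then convert A → μA (×10^6)
I = 2.502×10^-5 * 49 * 10^6 = 1225.98 μA

1225.98 μA


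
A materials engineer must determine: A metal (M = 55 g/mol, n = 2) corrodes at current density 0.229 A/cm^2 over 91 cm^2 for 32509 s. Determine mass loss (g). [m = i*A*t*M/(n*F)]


Apply Faraday's law: m = i*A*t*M / (n*F)
Total charge passed Q = i*A*t = 0.229*91*32509 = 677455.051 C
m = Q*M/(n*F) = 677455.051*55/(2*96485) = 193.08715 g

193.08715 g


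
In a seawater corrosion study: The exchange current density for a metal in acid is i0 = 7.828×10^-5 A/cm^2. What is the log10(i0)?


i0 = 7.828×10^-5 A/cm^2
log10(i0) = -4.106

-4.106


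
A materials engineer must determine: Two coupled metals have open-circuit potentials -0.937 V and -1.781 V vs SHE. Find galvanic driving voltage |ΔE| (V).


Driving voltage is the absolute potential difference.
|ΔE| = |-0.937 − (-1.781)| = 0.844 V

0.844 V


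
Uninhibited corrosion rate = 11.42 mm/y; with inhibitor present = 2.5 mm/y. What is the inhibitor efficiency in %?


Apply the inhibitor-efficiency definition: IE = (CR_blank − CR_inh)/CR_blank × 100
IE = (11.42 − 2.5) / 11.42 × 100
IE = 8.92 / 11.42 × 100 = 78.1 %

78.1 %


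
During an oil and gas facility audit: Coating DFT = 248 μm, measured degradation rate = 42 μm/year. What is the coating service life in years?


Service life = thickness / degradation rate
Life = 248 / 42 = 5.9 years

5.9 years


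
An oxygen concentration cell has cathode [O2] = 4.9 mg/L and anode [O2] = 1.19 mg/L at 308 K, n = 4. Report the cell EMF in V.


Apply the Nernst concentration-cell relation: E = (RT/nF)*ln(C_cathode/C_anode)
RT/nF = 8.314*308/(4*96485) = 0.006635 V
ln(4.9/1.19) = 1.41528
E = 0.006635 * 1.41528 = 0.00939 V

0.00939 V


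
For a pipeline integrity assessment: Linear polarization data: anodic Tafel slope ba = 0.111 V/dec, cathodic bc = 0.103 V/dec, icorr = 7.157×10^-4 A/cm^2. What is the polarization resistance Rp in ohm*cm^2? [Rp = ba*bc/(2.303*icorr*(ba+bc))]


Apply the Stern-Geary equation: Rp = ba*bc / (2.303*icorr*(ba+bc))
ba*bc = 0.111*0.103 = 0.011433
ba+bc = 0.214; 2.303*icorr*(ba+bc) = 2.303*7.157×10^-4*0.214 = 3.5272702×10^-4
Rp = 0.011433 / 3.5272702×10^-4 = 32.41 ohm*cm^2

32.41 ohm*cm^2


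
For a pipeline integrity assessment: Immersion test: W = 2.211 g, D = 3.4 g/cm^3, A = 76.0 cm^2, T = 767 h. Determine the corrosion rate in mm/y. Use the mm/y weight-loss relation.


Apply the mm/y weight-loss relation: CR = 87600 * W / (D * A * T)
Numerator: 87600 * 2.211 = 193683.6
Denominator: 3.4 * 76.0 * 767 = 198192.8
CR = 193683.6 / 198192.8 = 0.9772 mm/y

0.9772 mm/y


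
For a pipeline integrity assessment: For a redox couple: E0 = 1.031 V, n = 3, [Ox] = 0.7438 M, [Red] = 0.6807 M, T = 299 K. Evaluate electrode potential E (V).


Apply the Nernst equation: E = E0 + (RT/nF)*ln([Ox]/[Red])
Step 1: RT/nF = 8.314*299/(3*96485) = 0.00858816 V
Step 2: [Ox]/[Red] = 0.7438/0.6807 = 1.092699
Step 3: ln(1.092699) = 0.088651
Step 4: correction = 0.00858816 * 0.088651 = 0.001 V
E = 1.031 + 0.001 = 1.032 V

1.032 V


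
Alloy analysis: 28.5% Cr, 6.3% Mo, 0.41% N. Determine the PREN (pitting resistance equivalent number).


Apply the PREN formula: PREN = Cr + 3.3*Mo + 16*N
PREN = 28.5 + 3.3*6.3 + 16*0.41
PREN = 28.5 + 20.79 + 6.56 = 55.85

55.85


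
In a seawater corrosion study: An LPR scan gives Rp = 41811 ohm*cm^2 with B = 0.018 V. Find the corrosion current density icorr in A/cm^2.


Apply the Stern-Geary relation: icorr = B / Rp
icorr = 0.018 / 41811 = 4.305×10^-7 A/cm^2

4.305×10^-7 A/cm^2


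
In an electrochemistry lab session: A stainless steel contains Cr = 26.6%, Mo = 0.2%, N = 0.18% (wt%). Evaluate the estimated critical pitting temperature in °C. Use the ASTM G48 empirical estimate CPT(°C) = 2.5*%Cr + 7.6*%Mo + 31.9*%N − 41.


Apply the ASTM G48 empirical CPT estimate: CPT(°C) = 2.5*%Cr + 7.6*%Mo + 31.9*%N − 41
2.5*26.6 = 66.5; 7.6*0.2 = 1.52; 31.9*0.18 = 5.742
CPT = 66.5 + 1.52 + 5.742 − 41 = 32.762 °C
Rounded to 0.1 °C: CPT ≈ 32.8 °C

32.8 °C


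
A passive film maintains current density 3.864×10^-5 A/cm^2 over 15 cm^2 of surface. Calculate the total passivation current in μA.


I = i_pass * A, then convert A → μA (×10^6)
I = 3.864×10^-5 * 15 * 10^6 = 579.6 μA

579.6 μA


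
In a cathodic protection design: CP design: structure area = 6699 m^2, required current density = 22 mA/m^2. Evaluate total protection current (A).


I = area * current density, then convert mA → A (÷1000)
I = 6699 * 22 / 1000 = 147.38 A

147.38 A


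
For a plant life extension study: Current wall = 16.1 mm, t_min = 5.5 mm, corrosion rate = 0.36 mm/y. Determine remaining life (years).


Apply the remaining-life relation: RL = (t_current − t_min) / CR
RL = (16.1 − 5.5) / 0.36 = 10.6 / 0.36 = 29.4 years

29.4 years


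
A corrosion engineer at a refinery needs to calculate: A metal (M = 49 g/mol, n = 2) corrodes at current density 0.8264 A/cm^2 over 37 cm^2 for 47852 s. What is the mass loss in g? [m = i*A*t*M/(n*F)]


Apply Faraday's law: m = i*A*t*M / (n*F)
Total charge passed Q = i*A*t = 0.8264*37*47852 = 1463161.0336 C
m = Q*M/(n*F) = 1463161.0336*49/(2*96485) = 371.534 g

371.534 g


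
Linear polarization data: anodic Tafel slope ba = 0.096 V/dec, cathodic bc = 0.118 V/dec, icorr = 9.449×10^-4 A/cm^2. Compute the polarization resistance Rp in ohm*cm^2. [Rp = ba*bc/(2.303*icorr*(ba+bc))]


Apply the Stern-Geary equation: Rp = ba*bc / (2.303*icorr*(ba+bc))
ba*bc = 0.096*0.118 = 0.011328
ba+bc = 0.214; 2.303*icorr*(ba+bc) = 2.303*9.449×10^-4*0.214 = 4.6568641×10^-4
Rp = 0.011328 / 4.6568641×10^-4 = 24.3 ohm*cm^2

24.3 ohm*cm^2


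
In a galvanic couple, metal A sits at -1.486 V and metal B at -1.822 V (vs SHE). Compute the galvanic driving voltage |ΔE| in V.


Driving voltage is the absolute potential difference.
|ΔE| = |-1.486 − (-1.822)| = 0.336 V

0.336 V


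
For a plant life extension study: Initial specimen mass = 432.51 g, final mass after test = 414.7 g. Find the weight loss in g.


Weight loss = initial − final
WL = 432.51 − 414.7 = 17.81 g

17.81 g


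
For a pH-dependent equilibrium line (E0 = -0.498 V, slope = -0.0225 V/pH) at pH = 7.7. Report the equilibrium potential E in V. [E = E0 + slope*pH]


Apply the Pourbaix line equation: E = E0 + slope*pH
E = -0.498 + (-0.0225)*7.7 = -0.498 + (-0.17325) = -0.67125 V
Rounded to 3 decimal places: E = -0.671 V

-0.671 V


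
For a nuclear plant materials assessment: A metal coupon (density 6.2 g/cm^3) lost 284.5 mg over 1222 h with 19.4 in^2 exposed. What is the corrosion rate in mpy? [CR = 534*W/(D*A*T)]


Apply the mpy weight-loss relation: CR = 534 * W / (D * A * T)
Numerator: 534 * 284.5 = 151923.0
Denominator: 6.2 * 19.4 * 1222 = 146982.16
CR = 151923.0 / 146982.16 = 1.0336 mpy

1.0336 mpy


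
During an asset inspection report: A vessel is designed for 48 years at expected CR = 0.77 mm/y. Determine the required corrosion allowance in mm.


Corrosion allowance = CR × design life
CA = 0.77 * 48 = 36.96 mm

36.96 mm


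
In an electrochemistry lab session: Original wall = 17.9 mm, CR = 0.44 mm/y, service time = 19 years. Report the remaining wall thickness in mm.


Remaining wall = original − CR × time
t = 17.9 − 0.44*19 = 17.9 − 8.36 = 9.54 mm

9.54 mm


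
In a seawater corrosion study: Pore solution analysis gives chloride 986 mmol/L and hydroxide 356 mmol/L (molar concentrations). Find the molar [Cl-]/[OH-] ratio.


Threshold parameter = [Cl-] / [OH-] (molar basis; both in mmol/L, so units cancel)
Ratio = 986 / 356 = 2.77

2.77


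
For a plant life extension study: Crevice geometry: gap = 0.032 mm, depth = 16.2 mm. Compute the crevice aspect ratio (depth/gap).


Aspect ratio = depth / gap
Ratio = 16.2 / 0.032 = 506.3

506.3


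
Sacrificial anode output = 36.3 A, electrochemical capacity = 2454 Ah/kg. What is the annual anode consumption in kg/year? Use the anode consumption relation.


Annual consumption = current * hours per year / capacity
Rate = 36.3 * 8760 / 2454 = 129.6 kg/year

129.6 kg/year


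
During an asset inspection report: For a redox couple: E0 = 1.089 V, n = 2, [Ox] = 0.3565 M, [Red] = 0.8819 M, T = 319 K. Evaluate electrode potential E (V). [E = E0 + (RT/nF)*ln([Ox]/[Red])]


Apply the Nernst equation: E = E0 + (RT/nF)*ln([Ox]/[Red])
Step 1: RT/nF = 8.314*319/(2*96485) = 0.01374393 V
Step 2: [Ox]/[Red] = 0.3565/0.8819 = 0.404241
Step 3: ln(0.404241) = -0.905744
Step 4: correction = 0.01374393 * -0.905744 = -0.012 V
E = 1.089 + -0.012 = 1.077 V

1.077 V


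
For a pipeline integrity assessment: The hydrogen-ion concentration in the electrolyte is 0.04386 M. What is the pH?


pH = −log10[H+]
pH = −log10(0.04386) = 1.36

1.36


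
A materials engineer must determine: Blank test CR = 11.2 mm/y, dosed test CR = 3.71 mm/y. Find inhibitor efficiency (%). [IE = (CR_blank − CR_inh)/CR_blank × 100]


Apply the inhibitor-efficiency definition: IE = (CR_blank − CR_inh)/CR_blank × 100
IE = (11.2 − 3.71) / 11.2 × 100
IE = 7.49 / 11.2 × 100 = 66.9 %

66.9 %


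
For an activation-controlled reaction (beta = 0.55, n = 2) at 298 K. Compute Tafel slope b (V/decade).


Apply the Tafel slope relation: b = 2.303*R*T/(beta*n*F)
Numerator: 2.303 * 8.314 * 298 = 5705.85
Denominator: 0.55 * 2 * 96485 = 106133.5
b = 5705.85 / 106133.5 = 0.0538 V/decade

0.0538 V/decade


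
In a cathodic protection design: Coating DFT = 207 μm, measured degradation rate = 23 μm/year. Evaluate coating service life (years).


Service life = thickness / degradation rate
Life = 207 / 23 = 9.0 years

9.0 years


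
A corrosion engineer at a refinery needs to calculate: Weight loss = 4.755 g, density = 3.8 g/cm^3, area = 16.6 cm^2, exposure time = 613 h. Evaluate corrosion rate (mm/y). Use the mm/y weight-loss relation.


Apply the mm/y weight-loss relation: CR = 87600 * W / (D * A * T)
Numerator: 87600 * 4.755 = 416538.0
Denominator: 3.8 * 16.6 * 613 = 38668.04
CR = 416538.0 / 38668.04 = 10.7722 mm/y

10.7722 mm/y
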